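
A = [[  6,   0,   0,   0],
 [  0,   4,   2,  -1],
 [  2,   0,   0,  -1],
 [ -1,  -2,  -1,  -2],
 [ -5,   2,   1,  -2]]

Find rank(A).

3

Row reduce to echelon form.
R3 ← R3 − (1/3)·R1: [0, 0, 0, -1]
R4 ← R4 + (1/6)·R1: [0, -2, -1, -2]
R5 ← R5 + (5/6)·R1: [0, 2, 1, -2]
R4 ← R4 + (1/2)·R2: [0, 0, 0, -5/2]
R5 ← R5 − (1/2)·R2: [0, 0, 0, -3/2]
R4 ← R4 − (5/2)·R3: [0, 0, 0, 0]
R5 ← R5 − (3/2)·R3: [0, 0, 0, 0]
Echelon form has 3 nonzero rows, so rank(A) = 3.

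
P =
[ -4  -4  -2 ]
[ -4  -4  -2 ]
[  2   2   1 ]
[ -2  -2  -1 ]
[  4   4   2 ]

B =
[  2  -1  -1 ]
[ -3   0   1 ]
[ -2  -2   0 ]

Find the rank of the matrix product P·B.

First compute PB:
[[  8,   8,   0],
 [  8,   8,   0],
 [ -4,  -4,   0],
 [  4,   4,   0],
 [ -8,  -8,   0]]
Now row reduce the product.
R2 ← R2 − R1: [0, 0, 0]
R3 ← R3 + (1/2)·R1: [0, 0, 0]
R4 ← R4 − (1/2)·R1: [0, 0, 0]
R5 ← R5 + R1: [0, 0, 0]
1 nonzero row, so rank(PB) = 1.

1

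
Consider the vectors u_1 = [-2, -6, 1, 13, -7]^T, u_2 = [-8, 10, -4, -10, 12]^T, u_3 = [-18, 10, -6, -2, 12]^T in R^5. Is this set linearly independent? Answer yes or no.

Form the matrix with these vectors as rows and row reduce.
R2 ← R2 − (4)·R1: [0, 34, -8, -62, 40]
R3 ← R3 − (9)·R1: [0, 64, -15, -119, 75]
R3 ← R3 − (32/17)·R2: [0, 0, 1/17, -39/17, -5/17]
3 nonzero rows, so the 3 vectors span a space of dimension 3.
Since 3 = 3, the vectors are linearly independent.

yes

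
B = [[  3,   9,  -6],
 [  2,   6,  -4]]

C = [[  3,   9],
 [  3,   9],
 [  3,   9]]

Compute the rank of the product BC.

First compute BC:
[[ 18,  54],
 [ 12,  36]]
Now row reduce the product.
R2 ← R2 − (2/3)·R1: [0, 0]
1 nonzero row, so rank(BC) = 1.

1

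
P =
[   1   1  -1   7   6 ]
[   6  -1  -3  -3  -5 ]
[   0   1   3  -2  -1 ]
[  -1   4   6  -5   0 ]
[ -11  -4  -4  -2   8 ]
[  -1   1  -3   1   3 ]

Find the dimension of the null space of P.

0

Row reduce to echelon form.
R2 ← R2 − (6)·R1: [0, -7, 3, -45, -41]
R4 ← R4 + R1: [0, 5, 5, 2, 6]
R5 ← R5 + (11)·R1: [0, 7, -15, 75, 74]
R6 ← R6 + R1: [0, 2, -4, 8, 9]
R3 ← R3 + (1/7)·R2: [0, 0, 24/7, -59/7, -48/7]
R4 ← R4 + (5/7)·R2: [0, 0, 50/7, -211/7, -163/7]
R5 ← R5 + R2: [0, 0, -12, 30, 33]
R6 ← R6 + (2/7)·R2: [0, 0, -22/7, -34/7, -19/7]
R4 ← R4 − (25/12)·R3: [0, 0, 0, -151/12, -9]
R5 ← R5 + (7/2)·R3: [0, 0, 0, 1/2, 9]
R6 ← R6 + (11/12)·R3: [0, 0, 0, -151/12, -9]
R5 ← R5 + (6/151)·R4: [0, 0, 0, 0, 1305/151]
R6 ← R6 − R4: [0, 0, 0, 0, 0]
5 nonzero rows, so rank(P) = 5.
P has 5 columns; by rank–nullity, nullity = 5 − 5 = 0.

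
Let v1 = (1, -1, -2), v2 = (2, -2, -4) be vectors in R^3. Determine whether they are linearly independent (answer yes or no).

Form the matrix with these vectors as rows and row reduce.
R2 ← R2 − (2)·R1: [0, 0, 0]
1 nonzero row, so the 2 vectors span a space of dimension 1.
Since 1 < 2, the vectors are linearly dependent.

no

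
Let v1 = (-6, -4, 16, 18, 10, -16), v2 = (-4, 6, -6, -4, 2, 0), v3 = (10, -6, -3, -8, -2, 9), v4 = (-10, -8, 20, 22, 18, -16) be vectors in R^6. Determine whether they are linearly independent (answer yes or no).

Form the matrix with these vectors as rows and row reduce.
R2 ← R2 − (2/3)·R1: [0, 26/3, -50/3, -16, -14/3, 32/3]
R3 ← R3 + (5/3)·R1: [0, -38/3, 71/3, 22, 44/3, -53/3]
R4 ← R4 − (5/3)·R1: [0, -4/3, -20/3, -8, 4/3, 32/3]
R3 ← R3 + (19/13)·R2: [0, 0, -9/13, -18/13, 102/13, -27/13]
R4 ← R4 + (2/13)·R2: [0, 0, -120/13, -136/13, 8/13, 160/13]
R4 ← R4 − (40/3)·R3: [0, 0, 0, 8, -104, 40]
4 nonzero rows, so the 4 vectors span a space of dimension 4.
Since 4 = 4, the vectors are linearly independent.

yes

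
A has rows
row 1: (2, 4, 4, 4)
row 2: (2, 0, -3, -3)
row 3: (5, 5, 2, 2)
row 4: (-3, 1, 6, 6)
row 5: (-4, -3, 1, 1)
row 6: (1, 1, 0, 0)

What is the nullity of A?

1

Row reduce to echelon form.
R2 ← R2 − R1: [0, -4, -7, -7]
R3 ← R3 − (5/2)·R1: [0, -5, -8, -8]
R4 ← R4 + (3/2)·R1: [0, 7, 12, 12]
R5 ← R5 + (2)·R1: [0, 5, 9, 9]
R6 ← R6 − (1/2)·R1: [0, -1, -2, -2]
R3 ← R3 − (5/4)·R2: [0, 0, 3/4, 3/4]
R4 ← R4 + (7/4)·R2: [0, 0, -1/4, -1/4]
R5 ← R5 + (5/4)·R2: [0, 0, 1/4, 1/4]
R6 ← R6 − (1/4)·R2: [0, 0, -1/4, -1/4]
R4 ← R4 + (1/3)·R3: [0, 0, 0, 0]
R5 ← R5 − (1/3)·R3: [0, 0, 0, 0]
R6 ← R6 + (1/3)·R3: [0, 0, 0, 0]
3 nonzero rows, so rank(A) = 3.
A has 4 columns; by rank–nullity, nullity = 4 − 3 = 1.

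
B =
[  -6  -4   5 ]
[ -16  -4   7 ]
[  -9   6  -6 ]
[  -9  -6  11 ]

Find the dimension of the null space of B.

0

Row reduce to echelon form.
R2 ← R2 − (8/3)·R1: [0, 20/3, -19/3]
R3 ← R3 − (3/2)·R1: [0, 12, -27/2]
R4 ← R4 − (3/2)·R1: [0, 0, 7/2]
R3 ← R3 − (9/5)·R2: [0, 0, -21/10]
R4 ← R4 + (5/3)·R3: [0, 0, 0]
3 nonzero rows, so rank(B) = 3.
B has 3 columns; by rank–nullity, nullity = 3 − 3 = 0.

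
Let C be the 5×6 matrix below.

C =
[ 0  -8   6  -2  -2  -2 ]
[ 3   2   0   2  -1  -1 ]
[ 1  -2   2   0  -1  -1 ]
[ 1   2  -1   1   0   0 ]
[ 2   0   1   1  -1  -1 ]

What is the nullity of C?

4

Row reduce to echelon form.
Swap R1 ↔ R2
R3 ← R3 − (1/3)·R1: [0, -8/3, 2, -2/3, -2/3, -2/3]
R4 ← R4 − (1/3)·R1: [0, 4/3, -1, 1/3, 1/3, 1/3]
R5 ← R5 − (2/3)·R1: [0, -4/3, 1, -1/3, -1/3, -1/3]
R3 ← R3 − (1/3)·R2: [0, 0, 0, 0, 0, 0]
R4 ← R4 + (1/6)·R2: [0, 0, 0, 0, 0, 0]
R5 ← R5 − (1/6)·R2: [0, 0, 0, 0, 0, 0]
2 nonzero rows, so rank(C) = 2.
C has 6 columns; by rank–nullity, nullity = 6 − 2 = 4.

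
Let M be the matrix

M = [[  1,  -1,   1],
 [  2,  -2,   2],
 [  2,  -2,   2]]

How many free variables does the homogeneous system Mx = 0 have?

2

Row reduce to echelon form.
R2 ← R2 − (2)·R1: [0, 0, 0]
R3 ← R3 − (2)·R1: [0, 0, 0]
1 nonzero row, so rank(M) = 1.
M has 3 columns; by rank–nullity, nullity = 3 − 1 = 2.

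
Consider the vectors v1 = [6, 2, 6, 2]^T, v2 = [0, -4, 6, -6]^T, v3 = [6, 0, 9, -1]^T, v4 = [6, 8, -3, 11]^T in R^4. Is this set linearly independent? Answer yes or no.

Form the matrix with these vectors as rows and row reduce.
R3 ← R3 − R1: [0, -2, 3, -3]
R4 ← R4 − R1: [0, 6, -9, 9]
R3 ← R3 − (1/2)·R2: [0, 0, 0, 0]
R4 ← R4 + (3/2)·R2: [0, 0, 0, 0]
2 nonzero rows, so the 4 vectors span a space of dimension 2.
Since 2 < 4, the vectors are linearly dependent.

no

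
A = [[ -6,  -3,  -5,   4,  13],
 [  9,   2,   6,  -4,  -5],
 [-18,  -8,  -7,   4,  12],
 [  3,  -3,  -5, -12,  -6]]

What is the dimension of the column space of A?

4

Row reduce to echelon form.
R2 ← R2 + (3/2)·R1: [0, -5/2, -3/2, 2, 29/2]
R3 ← R3 − (3)·R1: [0, 1, 8, -8, -27]
R4 ← R4 + (1/2)·R1: [0, -9/2, -15/2, -10, 1/2]
R3 ← R3 + (2/5)·R2: [0, 0, 37/5, -36/5, -106/5]
R4 ← R4 − (9/5)·R2: [0, 0, -24/5, -68/5, -128/5]
R4 ← R4 + (24/37)·R3: [0, 0, 0, -676/37, -1456/37]
Echelon form has 4 nonzero rows, so rank(A) = 4.
The column space has dimension equal to the rank: 4.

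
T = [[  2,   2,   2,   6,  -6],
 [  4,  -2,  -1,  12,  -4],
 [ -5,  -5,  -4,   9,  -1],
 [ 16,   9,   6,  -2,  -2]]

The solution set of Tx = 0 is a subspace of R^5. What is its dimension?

1

Row reduce to echelon form.
R2 ← R2 − (2)·R1: [0, -6, -5, 0, 8]
R3 ← R3 + (5/2)·R1: [0, 0, 1, 24, -16]
R4 ← R4 − (8)·R1: [0, -7, -10, -50, 46]
R4 ← R4 − (7/6)·R2: [0, 0, -25/6, -50, 110/3]
R4 ← R4 + (25/6)·R3: [0, 0, 0, 50, -30]
4 nonzero rows, so rank(T) = 4.
T has 5 columns; by rank–nullity, nullity = 5 − 4 = 1.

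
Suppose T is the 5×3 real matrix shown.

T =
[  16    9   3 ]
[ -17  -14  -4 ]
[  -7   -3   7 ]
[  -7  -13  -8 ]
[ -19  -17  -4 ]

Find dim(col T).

3

Row reduce to echelon form.
R2 ← R2 + (17/16)·R1: [0, -71/16, -13/16]
R3 ← R3 + (7/16)·R1: [0, 15/16, 133/16]
R4 ← R4 + (7/16)·R1: [0, -145/16, -107/16]
R5 ← R5 + (19/16)·R1: [0, -101/16, -7/16]
R3 ← R3 + (15/71)·R2: [0, 0, 578/71]
R4 ← R4 − (145/71)·R2: [0, 0, -357/71]
R5 ← R5 − (101/71)·R2: [0, 0, 51/71]
R4 ← R4 + (21/34)·R3: [0, 0, 0]
R5 ← R5 − (3/34)·R3: [0, 0, 0]
Echelon form has 3 nonzero rows, so rank(T) = 3.
The column space has dimension equal to the rank: 3.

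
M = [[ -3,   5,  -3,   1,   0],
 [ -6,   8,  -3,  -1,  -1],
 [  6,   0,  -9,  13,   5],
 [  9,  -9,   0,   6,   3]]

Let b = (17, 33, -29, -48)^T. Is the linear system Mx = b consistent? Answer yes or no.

Row reduce the augmented matrix [M | b].
R2 ← R2 − (2)·R1: [0, -2, 3, -3, -1, -1]
R3 ← R3 + (2)·R1: [0, 10, -15, 15, 5, 5]
R4 ← R4 + (3)·R1: [0, 6, -9, 9, 3, 3]
R3 ← R3 + (5)·R2: [0, 0, 0, 0, 0, 0]
R4 ← R4 + (3)·R2: [0, 0, 0, 0, 0, 0]
The echelon form has 2 nonzero rows, and every pivot lies in the first 5 columns, so rank(M) = rank([M|b]) = 2.
The system is consistent.

yes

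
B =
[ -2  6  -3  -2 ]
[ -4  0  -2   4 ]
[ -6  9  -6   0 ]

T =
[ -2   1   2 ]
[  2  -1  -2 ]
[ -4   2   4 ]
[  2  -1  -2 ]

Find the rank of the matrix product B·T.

1

First compute BT:
[[ 24, -12, -24],
 [ 24, -12, -24],
 [ 54, -27, -54]]
Now row reduce the product.
R2 ← R2 − R1: [0, 0, 0]
R3 ← R3 − (9/4)·R1: [0, 0, 0]
1 nonzero row, so rank(BT) = 1.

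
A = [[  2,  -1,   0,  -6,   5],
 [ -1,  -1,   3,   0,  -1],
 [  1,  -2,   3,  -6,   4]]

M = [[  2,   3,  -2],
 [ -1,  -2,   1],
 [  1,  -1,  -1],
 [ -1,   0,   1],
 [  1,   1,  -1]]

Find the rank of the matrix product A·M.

First compute AM:
[[ 16,  13, -16],
 [  1,  -5,  -1],
 [ 17,   8, -17]]
Now row reduce the product.
R2 ← R2 − (1/16)·R1: [0, -93/16, 0]
R3 ← R3 − (17/16)·R1: [0, -93/16, 0]
R3 ← R3 − R2: [0, 0, 0]
2 nonzero rows, so rank(AM) = 2.

2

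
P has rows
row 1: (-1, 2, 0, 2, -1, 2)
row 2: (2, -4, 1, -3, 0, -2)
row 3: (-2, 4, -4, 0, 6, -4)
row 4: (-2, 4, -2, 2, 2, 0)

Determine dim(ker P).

4

Row reduce to echelon form.
R2 ← R2 + (2)·R1: [0, 0, 1, 1, -2, 2]
R3 ← R3 − (2)·R1: [0, 0, -4, -4, 8, -8]
R4 ← R4 − (2)·R1: [0, 0, -2, -2, 4, -4]
R3 ← R3 + (4)·R2: [0, 0, 0, 0, 0, 0]
R4 ← R4 + (2)·R2: [0, 0, 0, 0, 0, 0]
2 nonzero rows, so rank(P) = 2.
P has 6 columns; by rank–nullity, nullity = 6 − 2 = 4.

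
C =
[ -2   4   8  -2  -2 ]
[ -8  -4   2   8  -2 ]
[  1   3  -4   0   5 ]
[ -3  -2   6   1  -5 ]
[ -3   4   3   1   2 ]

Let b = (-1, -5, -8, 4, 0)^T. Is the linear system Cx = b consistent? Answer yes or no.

Row reduce the augmented matrix [C | b].
R2 ← R2 − (4)·R1: [0, -20, -30, 16, 6, -1]
R3 ← R3 + (1/2)·R1: [0, 5, 0, -1, 4, -17/2]
R4 ← R4 − (3/2)·R1: [0, -8, -6, 4, -2, 11/2]
R5 ← R5 − (3/2)·R1: [0, -2, -9, 4, 5, 3/2]
R3 ← R3 + (1/4)·R2: [0, 0, -15/2, 3, 11/2, -35/4]
R4 ← R4 − (2/5)·R2: [0, 0, 6, -12/5, -22/5, 59/10]
R5 ← R5 − (1/10)·R2: [0, 0, -6, 12/5, 22/5, 8/5]
R4 ← R4 + (4/5)·R3: [0, 0, 0, 0, 0, -11/10]
R5 ← R5 − (4/5)·R3: [0, 0, 0, 0, 0, 43/5]
R5 ← R5 + (86/11)·R4: [0, 0, 0, 0, 0, 0]
The echelon form has 4 nonzero rows; the last pivot sits in the augmented column, so rank(C) = 3 but rank([C|b]) = 4.
Since the ranks differ, the system is inconsistent.

no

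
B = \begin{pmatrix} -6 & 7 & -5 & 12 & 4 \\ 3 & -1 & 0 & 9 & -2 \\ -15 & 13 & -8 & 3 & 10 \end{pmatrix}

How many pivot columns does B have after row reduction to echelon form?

Row reduce to echelon form.
R2 ← R2 + (1/2)·R1: [0, 5/2, -5/2, 15, 0]
R3 ← R3 − (5/2)·R1: [0, -9/2, 9/2, -27, 0]
R3 ← R3 + (9/5)·R2: [0, 0, 0, 0, 0]
Echelon form has 2 nonzero rows, so rank(B) = 2.
Each nonzero row contributes one pivot column: 2 pivot columns.

2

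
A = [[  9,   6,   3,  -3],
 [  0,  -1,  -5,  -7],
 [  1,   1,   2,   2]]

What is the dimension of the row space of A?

2

Row reduce to echelon form.
R3 ← R3 − (1/9)·R1: [0, 1/3, 5/3, 7/3]
R3 ← R3 + (1/3)·R2: [0, 0, 0, 0]
Echelon form has 2 nonzero rows, so rank(A) = 2.
The row space has dimension equal to the rank: 2.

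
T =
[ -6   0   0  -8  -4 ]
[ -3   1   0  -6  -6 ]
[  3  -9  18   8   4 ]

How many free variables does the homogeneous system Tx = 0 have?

2

Row reduce to echelon form.
R2 ← R2 − (1/2)·R1: [0, 1, 0, -2, -4]
R3 ← R3 + (1/2)·R1: [0, -9, 18, 4, 2]
R3 ← R3 + (9)·R2: [0, 0, 18, -14, -34]
3 nonzero rows, so rank(T) = 3.
T has 5 columns; by rank–nullity, nullity = 5 − 3 = 2.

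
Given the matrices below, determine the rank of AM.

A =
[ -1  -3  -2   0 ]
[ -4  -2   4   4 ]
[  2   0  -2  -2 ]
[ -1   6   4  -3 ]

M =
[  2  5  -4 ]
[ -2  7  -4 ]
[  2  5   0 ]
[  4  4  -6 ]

First compute AM:
[[  0, -36,  16],
 [ 20,   2,   0],
 [ -8,  -8,   4],
 [-18,  45,  -2]]
Now row reduce the product.
Swap R1 ↔ R2
R3 ← R3 + (2/5)·R1: [0, -36/5, 4]
R4 ← R4 + (9/10)·R1: [0, 234/5, -2]
R3 ← R3 − (1/5)·R2: [0, 0, 4/5]
R4 ← R4 + (13/10)·R2: [0, 0, 94/5]
R4 ← R4 − (47/2)·R3: [0, 0, 0]
3 nonzero rows, so rank(AM) = 3.

3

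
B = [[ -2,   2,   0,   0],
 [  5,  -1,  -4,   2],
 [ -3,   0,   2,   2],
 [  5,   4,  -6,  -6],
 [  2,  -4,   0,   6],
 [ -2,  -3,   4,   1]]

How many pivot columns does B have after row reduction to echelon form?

3

Row reduce to echelon form.
R2 ← R2 + (5/2)·R1: [0, 4, -4, 2]
R3 ← R3 − (3/2)·R1: [0, -3, 2, 2]
R4 ← R4 + (5/2)·R1: [0, 9, -6, -6]
R5 ← R5 + R1: [0, -2, 0, 6]
R6 ← R6 − R1: [0, -5, 4, 1]
R3 ← R3 + (3/4)·R2: [0, 0, -1, 7/2]
R4 ← R4 − (9/4)·R2: [0, 0, 3, -21/2]
R5 ← R5 + (1/2)·R2: [0, 0, -2, 7]
R6 ← R6 + (5/4)·R2: [0, 0, -1, 7/2]
R4 ← R4 + (3)·R3: [0, 0, 0, 0]
R5 ← R5 − (2)·R3: [0, 0, 0, 0]
R6 ← R6 − R3: [0, 0, 0, 0]
Echelon form has 3 nonzero rows, so rank(B) = 3.
Each nonzero row contributes one pivot column: 3 pivot columns.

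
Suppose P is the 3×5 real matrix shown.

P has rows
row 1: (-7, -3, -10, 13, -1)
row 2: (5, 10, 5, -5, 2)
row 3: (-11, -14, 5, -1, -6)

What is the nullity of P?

Row reduce to echelon form.
R2 ← R2 + (5/7)·R1: [0, 55/7, -15/7, 30/7, 9/7]
R3 ← R3 − (11/7)·R1: [0, -65/7, 145/7, -150/7, -31/7]
R3 ← R3 + (13/11)·R2: [0, 0, 200/11, -180/11, -32/11]
3 nonzero rows, so rank(P) = 3.
P has 5 columns; by rank–nullity, nullity = 5 − 3 = 2.

2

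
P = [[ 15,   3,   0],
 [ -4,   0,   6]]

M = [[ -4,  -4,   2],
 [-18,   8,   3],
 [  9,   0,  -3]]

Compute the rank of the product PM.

2

First compute PM:
[[-114, -36,  39],
 [ 70,  16, -26]]
Now row reduce the product.
R2 ← R2 + (35/57)·R1: [0, -116/19, -39/19]
2 nonzero rows, so rank(PM) = 2.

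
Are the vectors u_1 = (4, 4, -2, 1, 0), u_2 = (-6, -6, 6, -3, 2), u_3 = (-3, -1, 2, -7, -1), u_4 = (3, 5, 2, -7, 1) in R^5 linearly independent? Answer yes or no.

Form the matrix with these vectors as rows and row reduce.
R2 ← R2 + (3/2)·R1: [0, 0, 3, -3/2, 2]
R3 ← R3 + (3/4)·R1: [0, 2, 1/2, -25/4, -1]
R4 ← R4 − (3/4)·R1: [0, 2, 7/2, -31/4, 1]
Swap R2 ↔ R3
R4 ← R4 − R2: [0, 0, 3, -3/2, 2]
R4 ← R4 − R3: [0, 0, 0, 0, 0]
3 nonzero rows, so the 4 vectors span a space of dimension 3.
Since 3 < 4, the vectors are linearly dependent.

no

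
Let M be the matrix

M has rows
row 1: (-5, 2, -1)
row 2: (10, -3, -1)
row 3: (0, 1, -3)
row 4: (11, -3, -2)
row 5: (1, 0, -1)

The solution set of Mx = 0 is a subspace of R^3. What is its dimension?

Row reduce to echelon form.
R2 ← R2 + (2)·R1: [0, 1, -3]
R4 ← R4 + (11/5)·R1: [0, 7/5, -21/5]
R5 ← R5 + (1/5)·R1: [0, 2/5, -6/5]
R3 ← R3 − R2: [0, 0, 0]
R4 ← R4 − (7/5)·R2: [0, 0, 0]
R5 ← R5 − (2/5)·R2: [0, 0, 0]
2 nonzero rows, so rank(M) = 2.
M has 3 columns; by rank–nullity, nullity = 3 − 2 = 1.

1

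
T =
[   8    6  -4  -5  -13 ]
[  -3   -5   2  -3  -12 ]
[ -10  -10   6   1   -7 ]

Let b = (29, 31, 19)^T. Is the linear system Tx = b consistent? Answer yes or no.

yes

Row reduce the augmented matrix [T | b].
R2 ← R2 + (3/8)·R1: [0, -11/4, 1/2, -39/8, -135/8, 335/8]
R3 ← R3 + (5/4)·R1: [0, -5/2, 1, -21/4, -93/4, 221/4]
R3 ← R3 − (10/11)·R2: [0, 0, 6/11, -9/11, -87/11, 189/11]
The echelon form has 3 nonzero rows, and every pivot lies in the first 5 columns, so rank(T) = rank([T|b]) = 3.
The system is consistent.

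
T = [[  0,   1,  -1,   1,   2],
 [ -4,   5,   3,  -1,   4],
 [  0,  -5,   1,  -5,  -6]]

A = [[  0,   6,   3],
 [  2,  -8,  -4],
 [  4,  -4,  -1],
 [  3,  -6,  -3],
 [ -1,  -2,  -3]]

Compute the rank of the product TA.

First compute TA:
[[ -1, -14, -12],
 [ 15, -78, -44],
 [-15,  78,  52]]
Now row reduce the product.
R2 ← R2 + (15)·R1: [0, -288, -224]
R3 ← R3 − (15)·R1: [0, 288, 232]
R3 ← R3 + R2: [0, 0, 8]
3 nonzero rows, so rank(TA) = 3.

3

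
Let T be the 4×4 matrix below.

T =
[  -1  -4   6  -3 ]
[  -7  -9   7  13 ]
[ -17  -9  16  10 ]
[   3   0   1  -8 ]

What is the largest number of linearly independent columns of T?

Row reduce to echelon form.
R2 ← R2 − (7)·R1: [0, 19, -35, 34]
R3 ← R3 − (17)·R1: [0, 59, -86, 61]
R4 ← R4 + (3)·R1: [0, -12, 19, -17]
R3 ← R3 − (59/19)·R2: [0, 0, 431/19, -847/19]
R4 ← R4 + (12/19)·R2: [0, 0, -59/19, 85/19]
R4 ← R4 + (59/431)·R3: [0, 0, 0, -702/431]
Echelon form has 4 nonzero rows, so rank(T) = 4.
The rank gives the maximum number of linearly independent columns: 4.

4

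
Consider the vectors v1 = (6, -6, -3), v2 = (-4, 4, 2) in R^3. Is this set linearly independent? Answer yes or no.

Form the matrix with these vectors as rows and row reduce.
R2 ← R2 + (2/3)·R1: [0, 0, 0]
1 nonzero row, so the 2 vectors span a space of dimension 1.
Since 1 < 2, the vectors are linearly dependent.

no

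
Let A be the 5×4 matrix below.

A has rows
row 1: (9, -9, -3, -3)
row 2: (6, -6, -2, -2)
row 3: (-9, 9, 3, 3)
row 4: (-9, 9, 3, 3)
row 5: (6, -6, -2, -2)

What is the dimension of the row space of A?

1

Row reduce to echelon form.
R2 ← R2 − (2/3)·R1: [0, 0, 0, 0]
R3 ← R3 + R1: [0, 0, 0, 0]
R4 ← R4 + R1: [0, 0, 0, 0]
R5 ← R5 − (2/3)·R1: [0, 0, 0, 0]
Echelon form has 1 nonzero row, so rank(A) = 1.
The row space has dimension equal to the rank: 1.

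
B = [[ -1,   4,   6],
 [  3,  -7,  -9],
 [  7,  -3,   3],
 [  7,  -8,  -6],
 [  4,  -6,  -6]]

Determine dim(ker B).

1

Row reduce to echelon form.
R2 ← R2 + (3)·R1: [0, 5, 9]
R3 ← R3 + (7)·R1: [0, 25, 45]
R4 ← R4 + (7)·R1: [0, 20, 36]
R5 ← R5 + (4)·R1: [0, 10, 18]
R3 ← R3 − (5)·R2: [0, 0, 0]
R4 ← R4 − (4)·R2: [0, 0, 0]
R5 ← R5 − (2)·R2: [0, 0, 0]
2 nonzero rows, so rank(B) = 2.
B has 3 columns; by rank–nullity, nullity = 3 − 2 = 1.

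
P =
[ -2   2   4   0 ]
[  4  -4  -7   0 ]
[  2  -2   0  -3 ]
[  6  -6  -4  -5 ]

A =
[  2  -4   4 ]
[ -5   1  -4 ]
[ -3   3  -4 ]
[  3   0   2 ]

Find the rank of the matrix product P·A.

First compute PA:
[[-26,  22, -32],
 [ 49, -41,  60],
 [  5, -10,  10],
 [ 39, -42,  54]]
Now row reduce the product.
R2 ← R2 + (49/26)·R1: [0, 6/13, -4/13]
R3 ← R3 + (5/26)·R1: [0, -75/13, 50/13]
R4 ← R4 + (3/2)·R1: [0, -9, 6]
R3 ← R3 + (25/2)·R2: [0, 0, 0]
R4 ← R4 + (39/2)·R2: [0, 0, 0]
2 nonzero rows, so rank(PA) = 2.

2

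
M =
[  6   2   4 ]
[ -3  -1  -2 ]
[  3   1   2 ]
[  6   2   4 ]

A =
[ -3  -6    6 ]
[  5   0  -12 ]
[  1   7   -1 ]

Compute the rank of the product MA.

1

First compute MA:
[[ -4,  -8,   8],
 [  2,   4,  -4],
 [ -2,  -4,   4],
 [ -4,  -8,   8]]
Now row reduce the product.
R2 ← R2 + (1/2)·R1: [0, 0, 0]
R3 ← R3 − (1/2)·R1: [0, 0, 0]
R4 ← R4 − R1: [0, 0, 0]
1 nonzero row, so rank(MA) = 1.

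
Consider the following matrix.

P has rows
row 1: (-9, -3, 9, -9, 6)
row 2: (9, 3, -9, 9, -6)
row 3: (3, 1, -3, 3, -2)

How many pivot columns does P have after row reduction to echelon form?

1

Row reduce to echelon form.
R2 ← R2 + R1: [0, 0, 0, 0, 0]
R3 ← R3 + (1/3)·R1: [0, 0, 0, 0, 0]
Echelon form has 1 nonzero row, so rank(P) = 1.
Each nonzero row contributes one pivot column: 1 pivot columns.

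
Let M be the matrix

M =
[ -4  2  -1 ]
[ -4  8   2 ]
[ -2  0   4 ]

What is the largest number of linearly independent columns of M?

3

Row reduce to echelon form.
R2 ← R2 − R1: [0, 6, 3]
R3 ← R3 − (1/2)·R1: [0, -1, 9/2]
R3 ← R3 + (1/6)·R2: [0, 0, 5]
Echelon form has 3 nonzero rows, so rank(M) = 3.
The rank gives the maximum number of linearly independent columns: 3.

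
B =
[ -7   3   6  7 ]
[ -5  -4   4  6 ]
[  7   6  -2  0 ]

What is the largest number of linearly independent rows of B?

3

Row reduce to echelon form.
R2 ← R2 − (5/7)·R1: [0, -43/7, -2/7, 1]
R3 ← R3 + R1: [0, 9, 4, 7]
R3 ← R3 + (63/43)·R2: [0, 0, 154/43, 364/43]
Echelon form has 3 nonzero rows, so rank(B) = 3.
The rank gives the maximum number of linearly independent rows: 3.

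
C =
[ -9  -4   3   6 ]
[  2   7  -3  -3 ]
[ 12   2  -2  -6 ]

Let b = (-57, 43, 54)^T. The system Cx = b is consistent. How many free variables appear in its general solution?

1

Row reduce the augmented matrix [C | b].
R2 ← R2 + (2/9)·R1: [0, 55/9, -7/3, -5/3, 91/3]
R3 ← R3 + (4/3)·R1: [0, -10/3, 2, 2, -22]
R3 ← R3 + (6/11)·R2: [0, 0, 8/11, 12/11, -60/11]
The echelon form has 3 nonzero rows, and every pivot lies in the first 4 columns, so rank(C) = rank([C|b]) = 3.
The system is consistent.
Free variables = (unknowns) − (rank) = 4 − 3 = 1.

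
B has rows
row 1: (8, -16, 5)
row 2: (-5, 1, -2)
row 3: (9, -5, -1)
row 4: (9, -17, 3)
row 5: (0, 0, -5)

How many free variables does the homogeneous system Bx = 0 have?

0

Row reduce to echelon form.
R2 ← R2 + (5/8)·R1: [0, -9, 9/8]
R3 ← R3 − (9/8)·R1: [0, 13, -53/8]
R4 ← R4 − (9/8)·R1: [0, 1, -21/8]
R3 ← R3 + (13/9)·R2: [0, 0, -5]
R4 ← R4 + (1/9)·R2: [0, 0, -5/2]
R4 ← R4 − (1/2)·R3: [0, 0, 0]
R5 ← R5 − R3: [0, 0, 0]
3 nonzero rows, so rank(B) = 3.
B has 3 columns; by rank–nullity, nullity = 3 − 3 = 0.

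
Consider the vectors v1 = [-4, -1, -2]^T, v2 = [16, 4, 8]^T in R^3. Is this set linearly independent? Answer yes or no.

Form the matrix with these vectors as rows and row reduce.
R2 ← R2 + (4)·R1: [0, 0, 0]
1 nonzero row, so the 2 vectors span a space of dimension 1.
Since 1 < 2, the vectors are linearly dependent.

no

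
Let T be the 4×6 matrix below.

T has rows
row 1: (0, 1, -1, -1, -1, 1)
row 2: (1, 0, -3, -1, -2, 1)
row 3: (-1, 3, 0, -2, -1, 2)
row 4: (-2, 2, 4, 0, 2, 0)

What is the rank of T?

2

Row reduce to echelon form.
Swap R1 ↔ R2
R3 ← R3 + R1: [0, 3, -3, -3, -3, 3]
R4 ← R4 + (2)·R1: [0, 2, -2, -2, -2, 2]
R3 ← R3 − (3)·R2: [0, 0, 0, 0, 0, 0]
R4 ← R4 − (2)·R2: [0, 0, 0, 0, 0, 0]
Echelon form has 2 nonzero rows, so rank(T) = 2.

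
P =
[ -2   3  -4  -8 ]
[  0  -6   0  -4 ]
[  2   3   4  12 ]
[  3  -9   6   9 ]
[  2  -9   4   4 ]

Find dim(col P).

2

Row reduce to echelon form.
R3 ← R3 + R1: [0, 6, 0, 4]
R4 ← R4 + (3/2)·R1: [0, -9/2, 0, -3]
R5 ← R5 + R1: [0, -6, 0, -4]
R3 ← R3 + R2: [0, 0, 0, 0]
R4 ← R4 − (3/4)·R2: [0, 0, 0, 0]
R5 ← R5 − R2: [0, 0, 0, 0]
Echelon form has 2 nonzero rows, so rank(P) = 2.
The column space has dimension equal to the rank: 2.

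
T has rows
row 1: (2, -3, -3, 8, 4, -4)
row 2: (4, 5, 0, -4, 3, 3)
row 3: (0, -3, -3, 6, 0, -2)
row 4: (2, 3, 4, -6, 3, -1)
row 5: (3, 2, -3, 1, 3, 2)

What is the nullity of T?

Row reduce to echelon form.
R2 ← R2 − (2)·R1: [0, 11, 6, -20, -5, 11]
R4 ← R4 − R1: [0, 6, 7, -14, -1, 3]
R5 ← R5 − (3/2)·R1: [0, 13/2, 3/2, -11, -3, 8]
R3 ← R3 + (3/11)·R2: [0, 0, -15/11, 6/11, -15/11, 1]
R4 ← R4 − (6/11)·R2: [0, 0, 41/11, -34/11, 19/11, -3]
R5 ← R5 − (13/22)·R2: [0, 0, -45/22, 9/11, -1/22, 3/2]
R4 ← R4 + (41/15)·R3: [0, 0, 0, -8/5, -2, -4/15]
R5 ← R5 − (3/2)·R3: [0, 0, 0, 0, 2, 0]
5 nonzero rows, so rank(T) = 5.
T has 6 columns; by rank–nullity, nullity = 6 − 5 = 1.

1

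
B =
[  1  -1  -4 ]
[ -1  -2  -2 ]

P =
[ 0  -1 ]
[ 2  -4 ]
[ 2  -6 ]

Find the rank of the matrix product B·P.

First compute BP:
[[-10,  27],
 [ -8,  21]]
Now row reduce the product.
R2 ← R2 − (4/5)·R1: [0, -3/5]
2 nonzero rows, so rank(BP) = 2.

2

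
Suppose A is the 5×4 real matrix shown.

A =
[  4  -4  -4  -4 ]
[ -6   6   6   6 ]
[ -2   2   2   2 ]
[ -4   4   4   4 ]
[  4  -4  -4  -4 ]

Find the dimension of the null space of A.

Row reduce to echelon form.
R2 ← R2 + (3/2)·R1: [0, 0, 0, 0]
R3 ← R3 + (1/2)·R1: [0, 0, 0, 0]
R4 ← R4 + R1: [0, 0, 0, 0]
R5 ← R5 − R1: [0, 0, 0, 0]
1 nonzero row, so rank(A) = 1.
A has 4 columns; by rank–nullity, nullity = 4 − 1 = 3.

3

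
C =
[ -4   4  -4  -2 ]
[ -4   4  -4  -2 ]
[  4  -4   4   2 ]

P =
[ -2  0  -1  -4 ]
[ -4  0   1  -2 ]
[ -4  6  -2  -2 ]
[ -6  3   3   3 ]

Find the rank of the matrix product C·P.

1

First compute CP:
[[ 20, -30,  10,  10],
 [ 20, -30,  10,  10],
 [-20,  30, -10, -10]]
Now row reduce the product.
R2 ← R2 − R1: [0, 0, 0, 0]
R3 ← R3 + R1: [0, 0, 0, 0]
1 nonzero row, so rank(CP) = 1.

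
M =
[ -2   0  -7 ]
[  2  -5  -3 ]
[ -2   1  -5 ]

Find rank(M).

Row reduce to echelon form.
R2 ← R2 + R1: [0, -5, -10]
R3 ← R3 − R1: [0, 1, 2]
R3 ← R3 + (1/5)·R2: [0, 0, 0]
Echelon form has 2 nonzero rows, so rank(M) = 2.

2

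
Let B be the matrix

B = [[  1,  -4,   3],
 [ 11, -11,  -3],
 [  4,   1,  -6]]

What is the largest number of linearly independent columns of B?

Row reduce to echelon form.
R2 ← R2 − (11)·R1: [0, 33, -36]
R3 ← R3 − (4)·R1: [0, 17, -18]
R3 ← R3 − (17/33)·R2: [0, 0, 6/11]
Echelon form has 3 nonzero rows, so rank(B) = 3.
The rank gives the maximum number of linearly independent columns: 3.

3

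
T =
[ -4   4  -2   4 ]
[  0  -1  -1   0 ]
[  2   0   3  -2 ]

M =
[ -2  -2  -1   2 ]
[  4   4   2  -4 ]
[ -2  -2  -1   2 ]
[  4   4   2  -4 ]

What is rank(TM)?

First compute TM:
[[ 44,  44,  22, -44],
 [ -2,  -2,  -1,   2],
 [-18, -18,  -9,  18]]
Now row reduce the product.
R2 ← R2 + (1/22)·R1: [0, 0, 0, 0]
R3 ← R3 + (9/22)·R1: [0, 0, 0, 0]
1 nonzero row, so rank(TM) = 1.

1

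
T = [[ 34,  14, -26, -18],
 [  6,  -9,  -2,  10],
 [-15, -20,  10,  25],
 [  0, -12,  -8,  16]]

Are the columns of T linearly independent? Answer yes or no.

yes

Row reduce T to echelon form.
R2 ← R2 − (3/17)·R1: [0, -195/17, 44/17, 224/17]
R3 ← R3 + (15/34)·R1: [0, -235/17, -25/17, 290/17]
R3 ← R3 − (47/39)·R2: [0, 0, -179/39, 46/39]
R4 ← R4 − (68/65)·R2: [0, 0, -696/65, 144/65]
R4 ← R4 − (2088/895)·R3: [0, 0, 0, -96/179]
4 pivots among 4 columns.
Every column is a pivot column, so the columns are linearly independent.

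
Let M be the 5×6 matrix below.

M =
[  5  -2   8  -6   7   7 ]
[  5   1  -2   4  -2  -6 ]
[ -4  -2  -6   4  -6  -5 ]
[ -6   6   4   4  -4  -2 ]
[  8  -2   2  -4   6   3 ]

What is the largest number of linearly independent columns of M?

4

Row reduce to echelon form.
R2 ← R2 − R1: [0, 3, -10, 10, -9, -13]
R3 ← R3 + (4/5)·R1: [0, -18/5, 2/5, -4/5, -2/5, 3/5]
R4 ← R4 + (6/5)·R1: [0, 18/5, 68/5, -16/5, 22/5, 32/5]
R5 ← R5 − (8/5)·R1: [0, 6/5, -54/5, 28/5, -26/5, -41/5]
R3 ← R3 + (6/5)·R2: [0, 0, -58/5, 56/5, -56/5, -15]
R4 ← R4 − (6/5)·R2: [0, 0, 128/5, -76/5, 76/5, 22]
R5 ← R5 − (2/5)·R2: [0, 0, -34/5, 8/5, -8/5, -3]
R4 ← R4 + (64/29)·R3: [0, 0, 0, 276/29, -276/29, -322/29]
R5 ← R5 − (17/29)·R3: [0, 0, 0, -144/29, 144/29, 168/29]
R5 ← R5 + (12/23)·R4: [0, 0, 0, 0, 0, 0]
Echelon form has 4 nonzero rows, so rank(M) = 4.
The rank gives the maximum number of linearly independent columns: 4.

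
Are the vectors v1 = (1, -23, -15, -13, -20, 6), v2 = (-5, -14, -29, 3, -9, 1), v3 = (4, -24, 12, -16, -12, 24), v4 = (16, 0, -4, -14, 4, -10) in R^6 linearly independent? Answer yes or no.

yes

Form the matrix with these vectors as rows and row reduce.
R2 ← R2 + (5)·R1: [0, -129, -104, -62, -109, 31]
R3 ← R3 − (4)·R1: [0, 68, 72, 36, 68, 0]
R4 ← R4 − (16)·R1: [0, 368, 236, 194, 324, -106]
R3 ← R3 + (68/129)·R2: [0, 0, 2216/129, 428/129, 1360/129, 2108/129]
R4 ← R4 + (368/129)·R2: [0, 0, -7828/129, 2210/129, 1684/129, -2266/129]
R4 ← R4 + (1957/554)·R3: [0, 0, 0, 7992/277, 13932/277, 11124/277]
4 nonzero rows, so the 4 vectors span a space of dimension 4.
Since 4 = 4, the vectors are linearly independent.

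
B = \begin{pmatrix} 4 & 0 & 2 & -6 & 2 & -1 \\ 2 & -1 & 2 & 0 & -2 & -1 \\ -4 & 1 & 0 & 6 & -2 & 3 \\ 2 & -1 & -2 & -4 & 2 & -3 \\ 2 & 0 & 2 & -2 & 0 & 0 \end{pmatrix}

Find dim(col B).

3

Row reduce to echelon form.
R2 ← R2 − (1/2)·R1: [0, -1, 1, 3, -3, -1/2]
R3 ← R3 + R1: [0, 1, 2, 0, 0, 2]
R4 ← R4 − (1/2)·R1: [0, -1, -3, -1, 1, -5/2]
R5 ← R5 − (1/2)·R1: [0, 0, 1, 1, -1, 1/2]
R3 ← R3 + R2: [0, 0, 3, 3, -3, 3/2]
R4 ← R4 − R2: [0, 0, -4, -4, 4, -2]
R4 ← R4 + (4/3)·R3: [0, 0, 0, 0, 0, 0]
R5 ← R5 − (1/3)·R3: [0, 0, 0, 0, 0, 0]
Echelon form has 3 nonzero rows, so rank(B) = 3.
The column space has dimension equal to the rank: 3.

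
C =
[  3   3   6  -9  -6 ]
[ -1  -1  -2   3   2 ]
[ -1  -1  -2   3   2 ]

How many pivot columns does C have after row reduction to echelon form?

Row reduce to echelon form.
R2 ← R2 + (1/3)·R1: [0, 0, 0, 0, 0]
R3 ← R3 + (1/3)·R1: [0, 0, 0, 0, 0]
Echelon form has 1 nonzero row, so rank(C) = 1.
Each nonzero row contributes one pivot column: 1 pivot columns.

1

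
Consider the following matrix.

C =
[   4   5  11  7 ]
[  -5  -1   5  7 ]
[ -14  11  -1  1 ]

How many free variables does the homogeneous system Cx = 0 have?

1

Row reduce to echelon form.
R2 ← R2 + (5/4)·R1: [0, 21/4, 75/4, 63/4]
R3 ← R3 + (7/2)·R1: [0, 57/2, 75/2, 51/2]
R3 ← R3 − (38/7)·R2: [0, 0, -450/7, -60]
3 nonzero rows, so rank(C) = 3.
C has 4 columns; by rank–nullity, nullity = 4 − 3 = 1.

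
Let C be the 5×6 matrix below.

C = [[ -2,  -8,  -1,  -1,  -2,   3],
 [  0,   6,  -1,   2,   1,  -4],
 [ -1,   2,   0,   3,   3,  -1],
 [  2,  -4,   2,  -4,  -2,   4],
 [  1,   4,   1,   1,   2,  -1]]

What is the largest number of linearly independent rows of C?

3

Row reduce to echelon form.
R3 ← R3 − (1/2)·R1: [0, 6, 1/2, 7/2, 4, -5/2]
R4 ← R4 + R1: [0, -12, 1, -5, -4, 7]
R5 ← R5 + (1/2)·R1: [0, 0, 1/2, 1/2, 1, 1/2]
R3 ← R3 − R2: [0, 0, 3/2, 3/2, 3, 3/2]
R4 ← R4 + (2)·R2: [0, 0, -1, -1, -2, -1]
R4 ← R4 + (2/3)·R3: [0, 0, 0, 0, 0, 0]
R5 ← R5 − (1/3)·R3: [0, 0, 0, 0, 0, 0]
Echelon form has 3 nonzero rows, so rank(C) = 3.
The rank gives the maximum number of linearly independent rows: 3.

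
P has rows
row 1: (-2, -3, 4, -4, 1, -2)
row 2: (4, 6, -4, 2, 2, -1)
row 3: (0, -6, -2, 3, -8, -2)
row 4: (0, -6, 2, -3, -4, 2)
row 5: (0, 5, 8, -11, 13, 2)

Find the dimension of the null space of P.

Row reduce to echelon form.
R2 ← R2 + (2)·R1: [0, 0, 4, -6, 4, -5]
Swap R2 ↔ R3
R4 ← R4 − R2: [0, 0, 4, -6, 4, 4]
R5 ← R5 + (5/6)·R2: [0, 0, 19/3, -17/2, 19/3, 1/3]
R4 ← R4 − R3: [0, 0, 0, 0, 0, 9]
R5 ← R5 − (19/12)·R3: [0, 0, 0, 1, 0, 33/4]
Swap R4 ↔ R5
5 nonzero rows, so rank(P) = 5.
P has 6 columns; by rank–nullity, nullity = 6 − 5 = 1.

1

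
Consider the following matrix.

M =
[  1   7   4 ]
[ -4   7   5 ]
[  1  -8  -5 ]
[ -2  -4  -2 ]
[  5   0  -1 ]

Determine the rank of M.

2

Row reduce to echelon form.
R2 ← R2 + (4)·R1: [0, 35, 21]
R3 ← R3 − R1: [0, -15, -9]
R4 ← R4 + (2)·R1: [0, 10, 6]
R5 ← R5 − (5)·R1: [0, -35, -21]
R3 ← R3 + (3/7)·R2: [0, 0, 0]
R4 ← R4 − (2/7)·R2: [0, 0, 0]
R5 ← R5 + R2: [0, 0, 0]
Echelon form has 2 nonzero rows, so rank(M) = 2.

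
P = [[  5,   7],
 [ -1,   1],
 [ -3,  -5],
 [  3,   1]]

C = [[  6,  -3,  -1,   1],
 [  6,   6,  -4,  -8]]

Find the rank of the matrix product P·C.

First compute PC:
[[ 72,  27, -33, -51],
 [  0,   9,  -3,  -9],
 [-48, -21,  23,  37],
 [ 24,  -3,  -7,  -5]]
Now row reduce the product.
R3 ← R3 + (2/3)·R1: [0, -3, 1, 3]
R4 ← R4 − (1/3)·R1: [0, -12, 4, 12]
R3 ← R3 + (1/3)·R2: [0, 0, 0, 0]
R4 ← R4 + (4/3)·R2: [0, 0, 0, 0]
2 nonzero rows, so rank(PC) = 2.

2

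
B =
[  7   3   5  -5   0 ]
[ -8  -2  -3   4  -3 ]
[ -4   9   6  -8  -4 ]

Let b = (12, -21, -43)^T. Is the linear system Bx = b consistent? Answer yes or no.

yes

Row reduce the augmented matrix [B | b].
R2 ← R2 + (8/7)·R1: [0, 10/7, 19/7, -12/7, -3, -51/7]
R3 ← R3 + (4/7)·R1: [0, 75/7, 62/7, -76/7, -4, -253/7]
R3 ← R3 − (15/2)·R2: [0, 0, -23/2, 2, 37/2, 37/2]
The echelon form has 3 nonzero rows, and every pivot lies in the first 5 columns, so rank(B) = rank([B|b]) = 3.
The system is consistent.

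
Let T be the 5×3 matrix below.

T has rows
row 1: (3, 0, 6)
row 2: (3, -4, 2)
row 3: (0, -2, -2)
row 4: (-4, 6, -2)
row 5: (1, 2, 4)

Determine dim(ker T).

1

Row reduce to echelon form.
R2 ← R2 − R1: [0, -4, -4]
R4 ← R4 + (4/3)·R1: [0, 6, 6]
R5 ← R5 − (1/3)·R1: [0, 2, 2]
R3 ← R3 − (1/2)·R2: [0, 0, 0]
R4 ← R4 + (3/2)·R2: [0, 0, 0]
R5 ← R5 + (1/2)·R2: [0, 0, 0]
2 nonzero rows, so rank(T) = 2.
T has 3 columns; by rank–nullity, nullity = 3 − 2 = 1.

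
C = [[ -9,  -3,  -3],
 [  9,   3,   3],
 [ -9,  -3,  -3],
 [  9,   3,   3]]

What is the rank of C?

Row reduce to echelon form.
R2 ← R2 + R1: [0, 0, 0]
R3 ← R3 − R1: [0, 0, 0]
R4 ← R4 + R1: [0, 0, 0]
Echelon form has 1 nonzero row, so rank(C) = 1.

1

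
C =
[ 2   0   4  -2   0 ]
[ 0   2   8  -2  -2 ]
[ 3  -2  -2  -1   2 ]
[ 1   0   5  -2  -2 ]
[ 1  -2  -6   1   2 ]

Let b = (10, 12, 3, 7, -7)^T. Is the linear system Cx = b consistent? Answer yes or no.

yes

Row reduce the augmented matrix [C | b].
R3 ← R3 − (3/2)·R1: [0, -2, -8, 2, 2, -12]
R4 ← R4 − (1/2)·R1: [0, 0, 3, -1, -2, 2]
R5 ← R5 − (1/2)·R1: [0, -2, -8, 2, 2, -12]
R3 ← R3 + R2: [0, 0, 0, 0, 0, 0]
R5 ← R5 + R2: [0, 0, 0, 0, 0, 0]
Swap R3 ↔ R4
The echelon form has 3 nonzero rows, and every pivot lies in the first 5 columns, so rank(C) = rank([C|b]) = 3.
The system is consistent.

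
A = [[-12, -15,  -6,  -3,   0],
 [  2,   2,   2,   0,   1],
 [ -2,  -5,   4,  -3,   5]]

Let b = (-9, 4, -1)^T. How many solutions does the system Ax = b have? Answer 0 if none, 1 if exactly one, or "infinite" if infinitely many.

Row reduce the augmented matrix [A | b].
R2 ← R2 + (1/6)·R1: [0, -1/2, 1, -1/2, 1, 5/2]
R3 ← R3 − (1/6)·R1: [0, -5/2, 5, -5/2, 5, 1/2]
R3 ← R3 − (5)·R2: [0, 0, 0, 0, 0, -12]
The echelon form has 3 nonzero rows; the last pivot sits in the augmented column, so rank(A) = 2 but rank([A|b]) = 3.
Since the ranks differ, the system is inconsistent.
It has no solutions.

0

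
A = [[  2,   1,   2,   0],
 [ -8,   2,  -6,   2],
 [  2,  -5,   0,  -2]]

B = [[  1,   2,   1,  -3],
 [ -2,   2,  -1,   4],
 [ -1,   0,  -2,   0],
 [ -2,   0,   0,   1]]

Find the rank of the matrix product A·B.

First compute AB:
[[ -2,   6,  -3,  -2],
 [-10, -12,   2,  34],
 [ 16,  -6,   7, -28]]
Now row reduce the product.
R2 ← R2 − (5)·R1: [0, -42, 17, 44]
R3 ← R3 + (8)·R1: [0, 42, -17, -44]
R3 ← R3 + R2: [0, 0, 0, 0]
2 nonzero rows, so rank(AB) = 2.

2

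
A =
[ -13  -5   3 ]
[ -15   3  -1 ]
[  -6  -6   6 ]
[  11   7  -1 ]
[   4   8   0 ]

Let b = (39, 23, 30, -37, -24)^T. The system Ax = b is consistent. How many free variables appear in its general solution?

Row reduce the augmented matrix [A | b].
R2 ← R2 − (15/13)·R1: [0, 114/13, -58/13, -22]
R3 ← R3 − (6/13)·R1: [0, -48/13, 60/13, 12]
R4 ← R4 + (11/13)·R1: [0, 36/13, 20/13, -4]
R5 ← R5 + (4/13)·R1: [0, 84/13, 12/13, -12]
R3 ← R3 + (8/19)·R2: [0, 0, 52/19, 52/19]
R4 ← R4 − (6/19)·R2: [0, 0, 56/19, 56/19]
R5 ← R5 − (14/19)·R2: [0, 0, 80/19, 80/19]
R4 ← R4 − (14/13)·R3: [0, 0, 0, 0]
R5 ← R5 − (20/13)·R3: [0, 0, 0, 0]
The echelon form has 3 nonzero rows, and every pivot lies in the first 3 columns, so rank(A) = rank([A|b]) = 3.
The system is consistent.
Free variables = (unknowns) − (rank) = 3 − 3 = 0.

0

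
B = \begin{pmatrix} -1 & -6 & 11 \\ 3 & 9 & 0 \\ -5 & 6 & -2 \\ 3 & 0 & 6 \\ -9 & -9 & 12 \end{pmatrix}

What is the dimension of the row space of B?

Row reduce to echelon form.
R2 ← R2 + (3)·R1: [0, -9, 33]
R3 ← R3 − (5)·R1: [0, 36, -57]
R4 ← R4 + (3)·R1: [0, -18, 39]
R5 ← R5 − (9)·R1: [0, 45, -87]
R3 ← R3 + (4)·R2: [0, 0, 75]
R4 ← R4 − (2)·R2: [0, 0, -27]
R5 ← R5 + (5)·R2: [0, 0, 78]
R4 ← R4 + (9/25)·R3: [0, 0, 0]
R5 ← R5 − (26/25)·R3: [0, 0, 0]
Echelon form has 3 nonzero rows, so rank(B) = 3.
The row space has dimension equal to the rank: 3.

3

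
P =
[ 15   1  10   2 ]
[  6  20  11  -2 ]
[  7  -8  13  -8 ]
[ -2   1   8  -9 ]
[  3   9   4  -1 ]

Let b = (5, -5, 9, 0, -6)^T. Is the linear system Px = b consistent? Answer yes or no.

yes

Row reduce the augmented matrix [P | b].
R2 ← R2 − (2/5)·R1: [0, 98/5, 7, -14/5, -7]
R3 ← R3 − (7/15)·R1: [0, -127/15, 25/3, -134/15, 20/3]
R4 ← R4 + (2/15)·R1: [0, 17/15, 28/3, -131/15, 2/3]
R5 ← R5 − (1/5)·R1: [0, 44/5, 2, -7/5, -7]
R3 ← R3 + (127/294)·R2: [0, 0, 159/14, -71/7, 51/14]
R4 ← R4 − (17/294)·R2: [0, 0, 125/14, -60/7, 15/14]
R5 ← R5 − (22/49)·R2: [0, 0, -8/7, -1/7, -27/7]
R4 ← R4 − (125/159)·R3: [0, 0, 0, -95/159, -95/53]
R5 ← R5 + (16/159)·R3: [0, 0, 0, -185/159, -185/53]
R5 ← R5 − (37/19)·R4: [0, 0, 0, 0, 0]
The echelon form has 4 nonzero rows, and every pivot lies in the first 4 columns, so rank(P) = rank([P|b]) = 4.
The system is consistent.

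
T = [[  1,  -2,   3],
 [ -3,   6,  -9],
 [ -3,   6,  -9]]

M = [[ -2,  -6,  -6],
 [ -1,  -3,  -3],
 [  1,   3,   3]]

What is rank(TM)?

1

First compute TM:
[[  3,   9,   9],
 [ -9, -27, -27],
 [ -9, -27, -27]]
Now row reduce the product.
R2 ← R2 + (3)·R1: [0, 0, 0]
R3 ← R3 + (3)·R1: [0, 0, 0]
1 nonzero row, so rank(TM) = 1.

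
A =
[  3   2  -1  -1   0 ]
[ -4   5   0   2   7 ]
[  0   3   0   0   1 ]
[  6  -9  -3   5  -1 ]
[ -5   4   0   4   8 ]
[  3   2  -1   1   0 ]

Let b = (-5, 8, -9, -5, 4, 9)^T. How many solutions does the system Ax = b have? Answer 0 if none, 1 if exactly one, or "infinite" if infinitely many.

Row reduce the augmented matrix [A | b].
R2 ← R2 + (4/3)·R1: [0, 23/3, -4/3, 2/3, 7, 4/3]
R4 ← R4 − (2)·R1: [0, -13, -1, 7, -1, 5]
R5 ← R5 + (5/3)·R1: [0, 22/3, -5/3, 7/3, 8, -13/3]
R6 ← R6 − R1: [0, 0, 0, 2, 0, 14]
R3 ← R3 − (9/23)·R2: [0, 0, 12/23, -6/23, -40/23, -219/23]
R4 ← R4 + (39/23)·R2: [0, 0, -75/23, 187/23, 250/23, 167/23]
R5 ← R5 − (22/23)·R2: [0, 0, -9/23, 39/23, 30/23, -129/23]
R4 ← R4 + (25/4)·R3: [0, 0, 0, 13/2, 0, -209/4]
R5 ← R5 + (3/4)·R3: [0, 0, 0, 3/2, 0, -51/4]
R5 ← R5 − (3/13)·R4: [0, 0, 0, 0, 0, -9/13]
R6 ← R6 − (4/13)·R4: [0, 0, 0, 0, 0, 391/13]
R6 ← R6 + (391/9)·R5: [0, 0, 0, 0, 0, 0]
The echelon form has 5 nonzero rows; the last pivot sits in the augmented column, so rank(A) = 4 but rank([A|b]) = 5.
Since the ranks differ, the system is inconsistent.
It has no solutions.

0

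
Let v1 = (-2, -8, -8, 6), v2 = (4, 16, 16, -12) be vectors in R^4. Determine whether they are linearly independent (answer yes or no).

no

Form the matrix with these vectors as rows and row reduce.
R2 ← R2 + (2)·R1: [0, 0, 0, 0]
1 nonzero row, so the 2 vectors span a space of dimension 1.
Since 1 < 2, the vectors are linearly dependent.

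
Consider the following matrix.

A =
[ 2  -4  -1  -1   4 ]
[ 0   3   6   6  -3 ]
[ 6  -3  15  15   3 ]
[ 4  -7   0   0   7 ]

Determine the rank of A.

Row reduce to echelon form.
R3 ← R3 − (3)·R1: [0, 9, 18, 18, -9]
R4 ← R4 − (2)·R1: [0, 1, 2, 2, -1]
R3 ← R3 − (3)·R2: [0, 0, 0, 0, 0]
R4 ← R4 − (1/3)·R2: [0, 0, 0, 0, 0]
Echelon form has 2 nonzero rows, so rank(A) = 2.

2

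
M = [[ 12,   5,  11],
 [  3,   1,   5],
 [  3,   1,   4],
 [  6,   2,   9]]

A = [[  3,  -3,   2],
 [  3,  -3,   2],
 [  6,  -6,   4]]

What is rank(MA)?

1

First compute MA:
[[117, -117,  78],
 [ 42, -42,  28],
 [ 36, -36,  24],
 [ 78, -78,  52]]
Now row reduce the product.
R2 ← R2 − (14/39)·R1: [0, 0, 0]
R3 ← R3 − (4/13)·R1: [0, 0, 0]
R4 ← R4 − (2/3)·R1: [0, 0, 0]
1 nonzero row, so rank(MA) = 1.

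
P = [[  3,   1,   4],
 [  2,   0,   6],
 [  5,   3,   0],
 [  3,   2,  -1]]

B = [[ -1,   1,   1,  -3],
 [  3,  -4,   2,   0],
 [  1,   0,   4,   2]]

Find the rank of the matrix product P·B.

2

First compute PB:
[[  4,  -1,  21,  -1],
 [  4,   2,  26,   6],
 [  4,  -7,  11, -15],
 [  2,  -5,   3, -11]]
Now row reduce the product.
R2 ← R2 − R1: [0, 3, 5, 7]
R3 ← R3 − R1: [0, -6, -10, -14]
R4 ← R4 − (1/2)·R1: [0, -9/2, -15/2, -21/2]
R3 ← R3 + (2)·R2: [0, 0, 0, 0]
R4 ← R4 + (3/2)·R2: [0, 0, 0, 0]
2 nonzero rows, so rank(PB) = 2.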